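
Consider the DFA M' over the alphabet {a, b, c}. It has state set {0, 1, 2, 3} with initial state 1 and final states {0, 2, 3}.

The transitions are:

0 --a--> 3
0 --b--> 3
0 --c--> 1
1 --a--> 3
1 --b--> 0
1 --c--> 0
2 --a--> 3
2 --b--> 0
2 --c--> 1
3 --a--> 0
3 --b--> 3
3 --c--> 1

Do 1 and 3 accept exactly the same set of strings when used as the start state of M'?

First remove the unreachable states {2}; 3 states remain.
Start with accepting vs non-accepting: {0,3} | {1}.
No further refinement is possible. Final partition (2 blocks): {0,3} | {1}.
1 and 3 end up in different blocks, so they are distinguishable. For instance, the string 'ε' is accepted from only 3.

No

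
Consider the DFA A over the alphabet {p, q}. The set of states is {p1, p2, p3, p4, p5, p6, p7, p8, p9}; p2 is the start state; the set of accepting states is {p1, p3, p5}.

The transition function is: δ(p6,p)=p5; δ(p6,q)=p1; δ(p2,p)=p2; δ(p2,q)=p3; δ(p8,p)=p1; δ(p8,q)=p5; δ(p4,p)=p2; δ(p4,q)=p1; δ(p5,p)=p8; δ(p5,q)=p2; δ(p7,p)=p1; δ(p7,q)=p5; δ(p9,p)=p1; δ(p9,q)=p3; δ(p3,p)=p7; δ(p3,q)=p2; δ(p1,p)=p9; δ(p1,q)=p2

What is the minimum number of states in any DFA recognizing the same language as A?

3

First remove the unreachable states {p4,p6}; 7 states remain.
Initial partition by acceptance: {p1,p3,p5} | {p2,p7,p8,p9}.
Refine {p2,p7,p8,p9} on symbol p: members go to different blocks, giving {p7,p8,p9} and {p2}.
Stable partition: {p1,p3,p5} | {p7,p8,p9} | {p2} — 3 equivalence classes.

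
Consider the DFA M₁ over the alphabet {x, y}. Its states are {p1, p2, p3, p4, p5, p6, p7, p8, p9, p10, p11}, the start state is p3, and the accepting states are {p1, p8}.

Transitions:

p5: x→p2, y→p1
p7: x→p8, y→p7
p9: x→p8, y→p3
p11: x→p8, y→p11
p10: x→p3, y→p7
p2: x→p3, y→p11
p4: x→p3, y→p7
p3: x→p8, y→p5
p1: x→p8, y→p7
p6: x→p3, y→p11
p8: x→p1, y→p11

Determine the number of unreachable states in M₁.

BFS from p3 reaches {p1, p2, p3, p5, p7, p8, p11}; the 4 state(s) p4, p6, p9, p10 are never visited.

4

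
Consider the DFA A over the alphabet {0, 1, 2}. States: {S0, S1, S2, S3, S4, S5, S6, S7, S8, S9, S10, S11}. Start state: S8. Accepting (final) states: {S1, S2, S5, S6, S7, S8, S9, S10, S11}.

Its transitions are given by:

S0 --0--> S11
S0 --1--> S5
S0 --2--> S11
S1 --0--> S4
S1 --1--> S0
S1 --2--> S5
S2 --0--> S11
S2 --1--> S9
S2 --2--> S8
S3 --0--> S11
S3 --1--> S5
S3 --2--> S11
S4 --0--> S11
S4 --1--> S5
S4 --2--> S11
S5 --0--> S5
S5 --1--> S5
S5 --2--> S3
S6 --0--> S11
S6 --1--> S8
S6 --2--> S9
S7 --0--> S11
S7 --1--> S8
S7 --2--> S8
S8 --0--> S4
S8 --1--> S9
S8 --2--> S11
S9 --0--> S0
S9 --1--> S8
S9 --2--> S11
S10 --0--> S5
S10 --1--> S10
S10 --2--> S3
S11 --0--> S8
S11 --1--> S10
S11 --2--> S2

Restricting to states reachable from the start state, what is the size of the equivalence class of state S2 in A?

First remove the unreachable states {S1,S6,S7}; 9 states remain.
P0 = {S2,S5,S8,S9,S10,S11} | {S0,S3,S4}.
On input 0, block {S2,S5,S8,S9,S10,S11} splits into {S2,S5,S10,S11} and {S8,S9}.
On input 0, block {S2,S5,S10,S11} splits into {S2,S5,S10} and {S11}.
On input 0, block {S2,S5,S10} splits into {S5,S10} and {S2}.
The partition is now stable with 5 blocks: {S5,S10} | {S0,S3,S4} | {S8,S9} | {S11} | {S2}.
The equivalence class containing S2 is {S2}, of size 1.

1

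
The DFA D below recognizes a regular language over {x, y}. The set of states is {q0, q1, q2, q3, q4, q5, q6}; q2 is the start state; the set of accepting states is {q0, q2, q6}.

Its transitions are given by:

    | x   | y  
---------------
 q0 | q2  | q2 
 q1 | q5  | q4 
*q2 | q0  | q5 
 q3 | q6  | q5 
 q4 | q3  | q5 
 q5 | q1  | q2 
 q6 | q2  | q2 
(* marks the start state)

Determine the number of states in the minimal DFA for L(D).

P0 = {q0,q2,q6} | {q1,q3,q4,q5}.
Refine {q0,q2,q6} on symbol y: members go to different blocks, giving {q0,q6} and {q2}.
On input x, block {q1,q3,q4,q5} splits into {q1,q4,q5} and {q3}.
On input x, block {q1,q4,q5} splits into {q1,q5} and {q4}.
Refine {q1,q5} on symbol y: members go to different blocks, giving {q1} and {q5}.
The partition is now stable with 6 blocks: {q0,q6} | {q1} | {q2} | {q3} | {q4} | {q5}.

6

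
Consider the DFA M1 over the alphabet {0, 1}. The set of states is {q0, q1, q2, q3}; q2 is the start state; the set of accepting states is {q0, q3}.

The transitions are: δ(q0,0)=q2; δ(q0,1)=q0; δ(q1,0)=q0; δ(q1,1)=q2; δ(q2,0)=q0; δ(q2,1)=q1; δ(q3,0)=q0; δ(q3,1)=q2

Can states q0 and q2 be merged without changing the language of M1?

States {q3} cannot be reached from the start state, so discard them.
P0 = {q0} | {q1,q2}.
The partition is now stable with 2 blocks: {q0} | {q1,q2}.
q0 and q2 end up in different blocks, so they are distinguishable. For instance, the string 'ε' is accepted from only q0.

No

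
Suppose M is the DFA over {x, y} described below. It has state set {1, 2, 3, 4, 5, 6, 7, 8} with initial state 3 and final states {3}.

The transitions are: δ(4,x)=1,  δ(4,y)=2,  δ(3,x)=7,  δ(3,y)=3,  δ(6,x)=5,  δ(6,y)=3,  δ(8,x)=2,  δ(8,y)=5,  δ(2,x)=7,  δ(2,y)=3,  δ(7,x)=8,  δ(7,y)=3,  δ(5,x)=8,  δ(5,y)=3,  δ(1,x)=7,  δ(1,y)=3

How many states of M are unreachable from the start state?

Starting at 3 and following transitions, the reachable set is {2, 3, 5, 7, 8}. That leaves 1, 4, 6 unreachable — 3 in total.

3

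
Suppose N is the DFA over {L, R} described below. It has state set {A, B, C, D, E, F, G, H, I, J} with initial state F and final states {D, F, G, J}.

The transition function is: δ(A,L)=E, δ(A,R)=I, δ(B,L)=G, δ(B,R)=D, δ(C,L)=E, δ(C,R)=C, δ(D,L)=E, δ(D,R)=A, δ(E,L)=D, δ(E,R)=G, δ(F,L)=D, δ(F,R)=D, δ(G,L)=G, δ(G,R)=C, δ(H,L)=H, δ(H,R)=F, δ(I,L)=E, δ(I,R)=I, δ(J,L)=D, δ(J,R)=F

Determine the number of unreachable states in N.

3

BFS from F reaches {A, C, D, E, F, G, I}; the 3 state(s) B, H, J are never visited.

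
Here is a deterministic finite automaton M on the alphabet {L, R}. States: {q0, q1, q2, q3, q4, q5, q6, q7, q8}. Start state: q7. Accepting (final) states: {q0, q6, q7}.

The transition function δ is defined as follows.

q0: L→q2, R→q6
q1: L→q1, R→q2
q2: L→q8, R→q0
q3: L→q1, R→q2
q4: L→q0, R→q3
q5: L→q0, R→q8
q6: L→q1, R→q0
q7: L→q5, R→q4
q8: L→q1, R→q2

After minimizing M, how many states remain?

6

Every state is reachable, so we keep all 9.
Start with accepting vs non-accepting: {q0,q6,q7} | {q1,q2,q3,q4,q5,q8}.
Split {q0,q6,q7} by δ(·,R) → {q0,q6} and {q7}.
On input L, block {q1,q2,q3,q4,q5,q8} splits into {q1,q2,q3,q8} and {q4,q5}.
Split {q1,q2,q3,q8} by δ(·,R) → {q1,q3,q8} and {q2}.
Refine {q0,q6} on symbol L: members go to different blocks, giving {q0} and {q6}.
No further refinement is possible. Final partition (6 blocks): {q0} | {q1,q3,q8} | {q7} | {q4,q5} | {q2} | {q6}.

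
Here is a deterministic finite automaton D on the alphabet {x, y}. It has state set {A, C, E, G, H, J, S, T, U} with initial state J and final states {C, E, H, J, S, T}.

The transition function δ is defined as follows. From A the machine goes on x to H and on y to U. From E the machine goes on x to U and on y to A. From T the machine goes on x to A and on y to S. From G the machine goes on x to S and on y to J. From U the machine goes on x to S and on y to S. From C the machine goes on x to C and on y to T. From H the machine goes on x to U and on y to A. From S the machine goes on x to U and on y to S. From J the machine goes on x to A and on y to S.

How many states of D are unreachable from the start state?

4

No path from J leads to C, E, G, T; the other 5 states are all reachable.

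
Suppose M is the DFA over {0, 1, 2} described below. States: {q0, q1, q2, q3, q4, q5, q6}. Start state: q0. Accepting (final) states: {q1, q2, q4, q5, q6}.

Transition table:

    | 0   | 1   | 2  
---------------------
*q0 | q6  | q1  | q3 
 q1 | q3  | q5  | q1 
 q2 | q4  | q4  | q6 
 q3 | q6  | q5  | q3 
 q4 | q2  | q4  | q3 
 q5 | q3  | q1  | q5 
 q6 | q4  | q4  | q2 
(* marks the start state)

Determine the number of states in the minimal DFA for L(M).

Start with accepting vs non-accepting: {q1,q2,q4,q5,q6} | {q0,q3}.
On input 0, block {q1,q2,q4,q5,q6} splits into {q2,q4,q6} and {q1,q5}.
Refine {q2,q4,q6} on symbol 2: members go to different blocks, giving {q2,q6} and {q4}.
No further refinement is possible. Final partition (4 blocks): {q2,q6} | {q0,q3} | {q1,q5} | {q4}.

4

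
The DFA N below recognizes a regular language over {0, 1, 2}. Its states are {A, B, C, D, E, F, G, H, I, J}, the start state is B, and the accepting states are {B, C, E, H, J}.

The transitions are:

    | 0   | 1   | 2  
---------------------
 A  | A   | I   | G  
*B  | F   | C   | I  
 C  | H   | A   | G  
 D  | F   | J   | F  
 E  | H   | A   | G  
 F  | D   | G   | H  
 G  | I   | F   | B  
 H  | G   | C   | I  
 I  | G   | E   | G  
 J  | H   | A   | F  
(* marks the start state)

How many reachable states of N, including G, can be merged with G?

All states are reachable from the start state.
Start with accepting vs non-accepting: {B,C,E,H,J} | {A,D,F,G,I}.
Split {B,C,E,H,J} by δ(·,0) → {C,E,J} and {B,H}.
Split {A,D,F,G,I} by δ(·,1) → {A,F,G} and {D,I}.
On input 0, block {A,F,G} splits into {F,G} and {A}.
No further refinement is possible. Final partition (5 blocks): {C,E,J} | {F,G} | {B,H} | {D,I} | {A}.
State G belongs to the block {F,G}, which has 2 states.

2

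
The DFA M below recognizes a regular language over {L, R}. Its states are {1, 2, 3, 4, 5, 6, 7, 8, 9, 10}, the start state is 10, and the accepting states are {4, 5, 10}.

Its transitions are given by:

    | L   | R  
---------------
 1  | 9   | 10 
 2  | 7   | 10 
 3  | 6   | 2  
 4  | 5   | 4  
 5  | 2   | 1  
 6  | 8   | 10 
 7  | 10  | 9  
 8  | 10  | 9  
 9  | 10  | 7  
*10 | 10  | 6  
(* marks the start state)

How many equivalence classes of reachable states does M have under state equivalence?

States {1,2,3,4,5} cannot be reached from the start state, so discard them.
Start with accepting vs non-accepting: {10} | {6,7,8,9}.
Refine {6,7,8,9} on symbol L: members go to different blocks, giving {7,8,9} and {6}.
No further refinement is possible. Final partition (3 blocks): {10} | {7,8,9} | {6}.

3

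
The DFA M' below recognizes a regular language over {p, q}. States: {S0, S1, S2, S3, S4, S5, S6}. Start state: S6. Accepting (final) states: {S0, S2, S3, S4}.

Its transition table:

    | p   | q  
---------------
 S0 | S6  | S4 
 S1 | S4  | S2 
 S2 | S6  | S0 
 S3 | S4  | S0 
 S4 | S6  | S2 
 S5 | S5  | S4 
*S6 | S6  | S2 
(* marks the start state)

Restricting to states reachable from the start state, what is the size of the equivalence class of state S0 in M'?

Reachable states from the start: {S0,S2,S4,S6}. Unreachable: {S1,S3,S5} — drop them.
Start with accepting vs non-accepting: {S0,S2,S4} | {S6}.
The partition is now stable with 2 blocks: {S0,S2,S4} | {S6}.
The equivalence class containing S0 is {S0,S2,S4}, of size 3.

3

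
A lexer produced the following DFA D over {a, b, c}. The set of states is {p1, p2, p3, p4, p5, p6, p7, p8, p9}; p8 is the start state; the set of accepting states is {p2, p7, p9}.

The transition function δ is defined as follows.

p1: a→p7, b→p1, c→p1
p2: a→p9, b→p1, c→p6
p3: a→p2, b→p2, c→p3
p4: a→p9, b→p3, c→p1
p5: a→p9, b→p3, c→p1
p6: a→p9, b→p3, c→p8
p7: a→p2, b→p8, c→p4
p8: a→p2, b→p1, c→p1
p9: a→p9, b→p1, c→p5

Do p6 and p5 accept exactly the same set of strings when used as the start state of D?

Yes

All states are reachable from the start state.
P0 = {p2,p7,p9} | {p1,p3,p4,p5,p6,p8}.
On input b, block {p1,p3,p4,p5,p6,p8} splits into {p1,p4,p5,p6,p8} and {p3}.
Refine {p1,p4,p5,p6,p8} on symbol b: members go to different blocks, giving {p4,p5,p6} and {p1,p8}.
Stable partition: {p2,p7,p9} | {p4,p5,p6} | {p3} | {p1,p8} — 4 equivalence classes.
p6 and p5 lie in the same block of the stable partition, so they are equivalent — no string distinguishes them.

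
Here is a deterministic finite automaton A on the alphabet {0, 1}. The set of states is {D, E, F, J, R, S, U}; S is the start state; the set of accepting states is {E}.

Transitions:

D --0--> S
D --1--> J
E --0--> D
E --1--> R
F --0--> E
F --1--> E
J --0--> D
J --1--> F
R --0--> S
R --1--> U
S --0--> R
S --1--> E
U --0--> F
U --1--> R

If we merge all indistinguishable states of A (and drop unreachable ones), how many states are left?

7

Every state is reachable, so we keep all 7.
P0 = {E} | {D,F,J,R,S,U}.
Refine {D,F,J,R,S,U} on symbol 0: members go to different blocks, giving {D,J,R,S,U} and {F}.
Split {D,J,R,S,U} by δ(·,0) → {D,J,R,S} and {U}.
On input 1, block {D,J,R,S} splits into {D} and {J} and {R} and {S}.
The partition is now stable with 7 blocks: {E} | {D} | {F} | {U} | {J} | {R} | {S}.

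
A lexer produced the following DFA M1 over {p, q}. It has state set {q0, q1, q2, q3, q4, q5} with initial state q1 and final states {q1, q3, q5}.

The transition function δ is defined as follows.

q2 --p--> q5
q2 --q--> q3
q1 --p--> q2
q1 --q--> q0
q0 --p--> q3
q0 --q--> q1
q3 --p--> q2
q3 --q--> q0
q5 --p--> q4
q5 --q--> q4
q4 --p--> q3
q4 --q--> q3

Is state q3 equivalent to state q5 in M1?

Yes

All states are reachable from the start state.
Start with accepting vs non-accepting: {q1,q3,q5} | {q0,q2,q4}.
Stable partition: {q1,q3,q5} | {q0,q2,q4} — 2 equivalence classes.
q3 and q5 lie in the same block of the stable partition, so they are equivalent — no string distinguishes them.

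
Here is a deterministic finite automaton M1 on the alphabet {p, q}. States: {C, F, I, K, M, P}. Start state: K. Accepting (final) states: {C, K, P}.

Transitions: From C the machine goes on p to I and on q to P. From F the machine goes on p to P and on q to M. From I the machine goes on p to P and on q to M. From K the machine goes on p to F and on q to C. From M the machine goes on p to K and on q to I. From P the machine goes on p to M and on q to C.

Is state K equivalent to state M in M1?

No

Initial partition by acceptance: {C,K,P} | {F,I,M}.
No further refinement is possible. Final partition (2 blocks): {C,K,P} | {F,I,M}.
K and M end up in different blocks, so they are distinguishable. For instance, the string 'ε' is accepted from only K.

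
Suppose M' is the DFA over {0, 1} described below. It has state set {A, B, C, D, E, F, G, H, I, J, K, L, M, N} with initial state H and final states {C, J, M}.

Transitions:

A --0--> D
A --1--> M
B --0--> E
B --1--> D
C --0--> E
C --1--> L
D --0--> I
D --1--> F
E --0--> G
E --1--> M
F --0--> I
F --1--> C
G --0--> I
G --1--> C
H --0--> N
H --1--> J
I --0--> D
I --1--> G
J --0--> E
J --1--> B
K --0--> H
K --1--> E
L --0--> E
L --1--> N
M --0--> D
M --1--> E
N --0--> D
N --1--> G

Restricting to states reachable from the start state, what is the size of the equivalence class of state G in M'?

3

Reachable states from the start: {B,C,D,E,F,G,H,I,J,L,M,N}. Unreachable: {A,K} — drop them.
Start with accepting vs non-accepting: {C,J,M} | {B,D,E,F,G,H,I,L,N}.
Refine {B,D,E,F,G,H,I,L,N} on symbol 1: members go to different blocks, giving {B,D,I,L,N} and {E,F,G,H}.
Refine {C,J,M} on symbol 0: members go to different blocks, giving {C,J} and {M}.
Refine {B,D,I,L,N} on symbol 0: members go to different blocks, giving {D,I,N} and {B,L}.
Refine {E,F,G,H} on symbol 0: members go to different blocks, giving {F,G,H} and {E}.
Stable partition: {C,J} | {D,I,N} | {F,G,H} | {M} | {B,L} | {E} — 6 equivalence classes.
The equivalence class containing G is {F,G,H}, of size 3.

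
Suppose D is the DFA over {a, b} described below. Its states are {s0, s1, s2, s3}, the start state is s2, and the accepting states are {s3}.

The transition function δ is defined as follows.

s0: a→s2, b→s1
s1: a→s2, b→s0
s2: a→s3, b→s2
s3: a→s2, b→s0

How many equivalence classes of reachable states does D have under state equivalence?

All states are reachable from the start state.
Initial partition by acceptance: {s3} | {s0,s1,s2}.
Split {s0,s1,s2} by δ(·,a) → {s0,s1} and {s2}.
The partition is now stable with 3 blocks: {s3} | {s0,s1} | {s2}.

3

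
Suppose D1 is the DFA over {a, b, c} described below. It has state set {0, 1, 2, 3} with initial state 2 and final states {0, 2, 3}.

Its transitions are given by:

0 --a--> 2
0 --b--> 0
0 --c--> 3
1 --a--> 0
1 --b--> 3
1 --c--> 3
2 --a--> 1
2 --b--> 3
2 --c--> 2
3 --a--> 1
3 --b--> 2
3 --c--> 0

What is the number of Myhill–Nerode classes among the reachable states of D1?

4

Initial partition by acceptance: {0,2,3} | {1}.
On input a, block {0,2,3} splits into {2,3} and {0}.
Split {2,3} by δ(·,c) → {2} and {3}.
No further refinement is possible. Final partition (4 blocks): {2} | {1} | {0} | {3}.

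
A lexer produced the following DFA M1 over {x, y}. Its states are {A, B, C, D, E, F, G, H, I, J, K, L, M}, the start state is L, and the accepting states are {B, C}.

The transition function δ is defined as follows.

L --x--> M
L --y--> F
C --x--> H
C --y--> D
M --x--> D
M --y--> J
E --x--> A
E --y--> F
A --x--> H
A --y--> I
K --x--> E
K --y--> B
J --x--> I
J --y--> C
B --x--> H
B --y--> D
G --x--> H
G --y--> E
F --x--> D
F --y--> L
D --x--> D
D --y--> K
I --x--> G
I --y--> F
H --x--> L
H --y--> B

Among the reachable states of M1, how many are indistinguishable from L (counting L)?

2

P0 = {B,C} | {A,D,E,F,G,H,I,J,K,L,M}.
On input y, block {A,D,E,F,G,H,I,J,K,L,M} splits into {A,D,E,F,G,I,L,M} and {H,J,K}.
On input x, block {A,D,E,F,G,I,L,M} splits into {D,E,F,I,L,M} and {A,G}.
On input x, block {D,E,F,I,L,M} splits into {D,F,L,M} and {E,I}.
Split {D,F,L,M} by δ(·,y) → {D,M} and {F,L}.
On input x, block {H,J,K} splits into {J,K} and {H}.
Stable partition: {B,C} | {D,M} | {J,K} | {A,G} | {E,I} | {F,L} | {H} — 7 equivalence classes.
State L belongs to the block {F,L}, which has 2 states.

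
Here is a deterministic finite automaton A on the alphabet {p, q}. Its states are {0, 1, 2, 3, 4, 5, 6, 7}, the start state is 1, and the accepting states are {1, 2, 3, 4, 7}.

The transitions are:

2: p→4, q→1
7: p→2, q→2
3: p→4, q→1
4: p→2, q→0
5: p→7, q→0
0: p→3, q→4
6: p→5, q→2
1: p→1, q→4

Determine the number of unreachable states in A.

3

BFS from 1 reaches {0, 1, 2, 3, 4}; the 3 state(s) 5, 6, 7 are never visited.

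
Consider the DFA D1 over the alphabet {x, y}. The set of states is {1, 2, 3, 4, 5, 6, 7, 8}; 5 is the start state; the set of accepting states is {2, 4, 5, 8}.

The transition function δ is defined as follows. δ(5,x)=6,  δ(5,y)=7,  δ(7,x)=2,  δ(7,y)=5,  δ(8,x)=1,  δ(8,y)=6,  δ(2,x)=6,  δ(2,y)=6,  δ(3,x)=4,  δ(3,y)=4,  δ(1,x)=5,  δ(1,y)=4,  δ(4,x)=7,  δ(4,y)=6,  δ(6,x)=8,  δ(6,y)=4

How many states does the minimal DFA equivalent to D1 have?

First remove the unreachable states {3}; 7 states remain.
Initial partition by acceptance: {2,4,5,8} | {1,6,7}.
The partition is now stable with 2 blocks: {2,4,5,8} | {1,6,7}.

2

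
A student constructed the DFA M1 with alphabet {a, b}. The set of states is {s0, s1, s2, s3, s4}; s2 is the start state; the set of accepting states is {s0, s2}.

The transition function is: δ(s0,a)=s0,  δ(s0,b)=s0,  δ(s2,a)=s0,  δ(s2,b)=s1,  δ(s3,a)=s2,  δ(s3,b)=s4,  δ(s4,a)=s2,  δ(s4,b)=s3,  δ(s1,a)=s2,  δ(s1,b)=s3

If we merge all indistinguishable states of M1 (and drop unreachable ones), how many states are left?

3

Initial partition by acceptance: {s0,s2} | {s1,s3,s4}.
Refine {s0,s2} on symbol b: members go to different blocks, giving {s0} and {s2}.
Stable partition: {s0} | {s1,s3,s4} | {s2} — 3 equivalence classes.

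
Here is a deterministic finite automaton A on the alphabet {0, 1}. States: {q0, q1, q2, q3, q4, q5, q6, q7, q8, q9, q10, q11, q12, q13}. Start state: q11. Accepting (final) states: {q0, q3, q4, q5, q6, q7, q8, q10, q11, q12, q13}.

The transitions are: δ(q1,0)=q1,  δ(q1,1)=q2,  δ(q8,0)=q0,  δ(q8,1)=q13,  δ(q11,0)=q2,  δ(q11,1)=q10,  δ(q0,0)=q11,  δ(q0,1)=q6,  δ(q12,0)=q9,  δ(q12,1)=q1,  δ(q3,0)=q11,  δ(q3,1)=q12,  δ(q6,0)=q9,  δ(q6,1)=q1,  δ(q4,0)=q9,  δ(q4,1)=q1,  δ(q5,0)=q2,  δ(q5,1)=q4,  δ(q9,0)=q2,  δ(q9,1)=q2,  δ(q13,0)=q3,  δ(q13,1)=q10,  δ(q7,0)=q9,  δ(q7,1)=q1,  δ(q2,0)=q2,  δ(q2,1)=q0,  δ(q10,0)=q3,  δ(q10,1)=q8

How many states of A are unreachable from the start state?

No path from q11 leads to q4, q5, q7; the other 11 states are all reachable.

3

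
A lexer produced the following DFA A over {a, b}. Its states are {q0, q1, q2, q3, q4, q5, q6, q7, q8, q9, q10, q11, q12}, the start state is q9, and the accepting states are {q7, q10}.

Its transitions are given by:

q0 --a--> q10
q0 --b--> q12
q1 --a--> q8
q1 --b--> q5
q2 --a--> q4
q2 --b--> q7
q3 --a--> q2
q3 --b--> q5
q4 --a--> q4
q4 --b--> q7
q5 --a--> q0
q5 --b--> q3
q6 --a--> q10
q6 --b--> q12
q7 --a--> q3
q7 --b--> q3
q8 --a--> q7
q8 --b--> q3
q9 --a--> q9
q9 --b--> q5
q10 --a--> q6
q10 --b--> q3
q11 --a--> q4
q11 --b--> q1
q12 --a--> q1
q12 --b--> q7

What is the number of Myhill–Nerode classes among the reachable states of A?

10

First remove the unreachable states {q11}; 12 states remain.
P0 = {q7,q10} | {q0,q1,q2,q3,q4,q5,q6,q8,q9,q12}.
On input a, block {q0,q1,q2,q3,q4,q5,q6,q8,q9,q12} splits into {q1,q2,q3,q4,q5,q9,q12} and {q0,q6,q8}.
Split {q7,q10} by δ(·,a) → {q7} and {q10}.
Split {q1,q2,q3,q4,q5,q9,q12} by δ(·,a) → {q2,q3,q4,q9,q12} and {q1,q5}.
Split {q2,q3,q4,q9,q12} by δ(·,a) → {q2,q3,q4,q9} and {q12}.
Refine {q2,q3,q4,q9} on symbol b: members go to different blocks, giving {q2,q4} and {q3,q9}.
On input a, block {q0,q6,q8} splits into {q0,q6} and {q8}.
On input a, block {q1,q5} splits into {q1} and {q5}.
On input a, block {q3,q9} splits into {q3} and {q9}.
The partition is now stable with 10 blocks: {q7} | {q2,q4} | {q0,q6} | {q10} | {q1} | {q12} | {q3} | {q8} | {q5} | {q9}.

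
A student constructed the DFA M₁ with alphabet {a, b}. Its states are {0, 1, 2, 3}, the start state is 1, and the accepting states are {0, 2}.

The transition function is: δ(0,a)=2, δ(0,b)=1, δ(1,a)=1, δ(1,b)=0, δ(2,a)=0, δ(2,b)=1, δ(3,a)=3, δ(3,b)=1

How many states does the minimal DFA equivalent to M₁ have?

First remove the unreachable states {3}; 3 states remain.
P0 = {0,2} | {1}.
Stable partition: {0,2} | {1} — 2 equivalence classes.

2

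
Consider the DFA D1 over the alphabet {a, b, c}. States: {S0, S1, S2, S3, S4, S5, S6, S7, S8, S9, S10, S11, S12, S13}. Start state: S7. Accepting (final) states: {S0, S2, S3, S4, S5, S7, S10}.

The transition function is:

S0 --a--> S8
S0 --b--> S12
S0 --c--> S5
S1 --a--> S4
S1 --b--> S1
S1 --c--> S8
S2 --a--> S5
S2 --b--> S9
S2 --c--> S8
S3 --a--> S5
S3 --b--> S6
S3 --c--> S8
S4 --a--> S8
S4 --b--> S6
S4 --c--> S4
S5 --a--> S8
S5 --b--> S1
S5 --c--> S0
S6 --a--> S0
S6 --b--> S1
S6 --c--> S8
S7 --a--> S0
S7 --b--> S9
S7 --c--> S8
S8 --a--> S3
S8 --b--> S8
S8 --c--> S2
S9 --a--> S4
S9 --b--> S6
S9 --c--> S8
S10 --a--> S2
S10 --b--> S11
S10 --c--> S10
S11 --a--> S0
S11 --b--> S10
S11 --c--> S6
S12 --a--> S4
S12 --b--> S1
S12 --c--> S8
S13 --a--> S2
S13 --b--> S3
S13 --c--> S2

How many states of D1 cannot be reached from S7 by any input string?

No path from S7 leads to S10, S11, S13; the other 11 states are all reachable.

3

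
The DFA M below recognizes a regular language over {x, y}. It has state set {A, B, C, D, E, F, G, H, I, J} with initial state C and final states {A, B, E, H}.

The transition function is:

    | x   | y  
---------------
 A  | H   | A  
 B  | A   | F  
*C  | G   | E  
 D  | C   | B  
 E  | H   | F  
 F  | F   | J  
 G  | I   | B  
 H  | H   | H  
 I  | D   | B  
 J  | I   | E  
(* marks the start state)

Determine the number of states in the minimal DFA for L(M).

4

Every state is reachable, so we keep all 10.
P0 = {A,B,E,H} | {C,D,F,G,I,J}.
Split {A,B,E,H} by δ(·,y) → {A,H} and {B,E}.
Split {C,D,F,G,I,J} by δ(·,y) → {C,D,G,I,J} and {F}.
No further refinement is possible. Final partition (4 blocks): {A,H} | {C,D,G,I,J} | {B,E} | {F}.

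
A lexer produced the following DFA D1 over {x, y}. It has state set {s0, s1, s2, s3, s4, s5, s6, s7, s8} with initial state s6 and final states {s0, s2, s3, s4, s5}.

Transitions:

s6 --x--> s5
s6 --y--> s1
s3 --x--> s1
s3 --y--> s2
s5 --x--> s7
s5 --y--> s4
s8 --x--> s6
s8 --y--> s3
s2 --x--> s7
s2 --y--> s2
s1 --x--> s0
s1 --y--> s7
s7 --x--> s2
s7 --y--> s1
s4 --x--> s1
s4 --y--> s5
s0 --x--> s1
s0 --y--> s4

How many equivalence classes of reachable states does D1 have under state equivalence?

States {s3,s8} cannot be reached from the start state, so discard them.
Start with accepting vs non-accepting: {s0,s2,s4,s5} | {s1,s6,s7}.
No further refinement is possible. Final partition (2 blocks): {s0,s2,s4,s5} | {s1,s6,s7}.

2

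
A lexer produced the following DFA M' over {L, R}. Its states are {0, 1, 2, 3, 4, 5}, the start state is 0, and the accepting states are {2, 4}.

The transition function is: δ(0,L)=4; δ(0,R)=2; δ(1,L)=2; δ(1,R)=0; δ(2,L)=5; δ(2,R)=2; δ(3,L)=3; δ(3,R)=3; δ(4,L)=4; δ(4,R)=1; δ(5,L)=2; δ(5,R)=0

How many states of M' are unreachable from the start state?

1

No path from 0 leads to 3; the other 5 states are all reachable.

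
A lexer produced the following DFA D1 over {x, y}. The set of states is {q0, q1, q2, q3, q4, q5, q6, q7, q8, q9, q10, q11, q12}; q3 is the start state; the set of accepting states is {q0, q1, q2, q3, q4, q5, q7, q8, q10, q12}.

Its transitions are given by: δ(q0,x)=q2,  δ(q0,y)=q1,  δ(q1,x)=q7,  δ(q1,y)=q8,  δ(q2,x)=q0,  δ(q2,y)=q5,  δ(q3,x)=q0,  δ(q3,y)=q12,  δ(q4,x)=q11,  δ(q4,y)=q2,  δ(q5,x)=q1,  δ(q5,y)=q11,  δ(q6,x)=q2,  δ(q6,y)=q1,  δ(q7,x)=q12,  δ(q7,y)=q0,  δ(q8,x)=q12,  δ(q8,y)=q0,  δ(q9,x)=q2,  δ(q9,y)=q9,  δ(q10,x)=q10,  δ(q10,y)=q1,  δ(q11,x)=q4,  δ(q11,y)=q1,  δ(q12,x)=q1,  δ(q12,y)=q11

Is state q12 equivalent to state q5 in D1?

States {q6,q9,q10} cannot be reached from the start state, so discard them.
Start with accepting vs non-accepting: {q0,q1,q2,q3,q4,q5,q7,q8,q12} | {q11}.
Refine {q0,q1,q2,q3,q4,q5,q7,q8,q12} on symbol x: members go to different blocks, giving {q0,q1,q2,q3,q5,q7,q8,q12} and {q4}.
Refine {q0,q1,q2,q3,q5,q7,q8,q12} on symbol y: members go to different blocks, giving {q0,q1,q2,q3,q7,q8} and {q5,q12}.
Split {q0,q1,q2,q3,q7,q8} by δ(·,x) → {q0,q1,q2,q3} and {q7,q8}.
Refine {q0,q1,q2,q3} on symbol x: members go to different blocks, giving {q0,q2,q3} and {q1}.
Split {q0,q2,q3} by δ(·,y) → {q2,q3} and {q0}.
No further refinement is possible. Final partition (7 blocks): {q2,q3} | {q11} | {q4} | {q5,q12} | {q7,q8} | {q1} | {q0}.
q12 and q5 lie in the same block of the stable partition, so they are equivalent — no string distinguishes them.

Yes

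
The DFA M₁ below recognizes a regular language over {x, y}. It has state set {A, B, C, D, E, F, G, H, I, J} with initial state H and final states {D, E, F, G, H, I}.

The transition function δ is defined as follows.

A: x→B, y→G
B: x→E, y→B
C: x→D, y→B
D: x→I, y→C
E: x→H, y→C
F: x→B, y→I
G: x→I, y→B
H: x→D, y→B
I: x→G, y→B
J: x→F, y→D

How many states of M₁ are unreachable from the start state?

BFS from H reaches {B, C, D, E, G, H, I}; the 3 state(s) A, F, J are never visited.

3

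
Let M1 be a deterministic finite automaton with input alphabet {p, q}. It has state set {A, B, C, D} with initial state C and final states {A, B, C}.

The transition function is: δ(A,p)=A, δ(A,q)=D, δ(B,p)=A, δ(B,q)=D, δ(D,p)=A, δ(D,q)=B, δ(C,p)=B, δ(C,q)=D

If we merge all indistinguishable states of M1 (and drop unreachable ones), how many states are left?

2

All states are reachable from the start state.
Initial partition by acceptance: {A,B,C} | {D}.
Stable partition: {A,B,C} | {D} — 2 equivalence classes.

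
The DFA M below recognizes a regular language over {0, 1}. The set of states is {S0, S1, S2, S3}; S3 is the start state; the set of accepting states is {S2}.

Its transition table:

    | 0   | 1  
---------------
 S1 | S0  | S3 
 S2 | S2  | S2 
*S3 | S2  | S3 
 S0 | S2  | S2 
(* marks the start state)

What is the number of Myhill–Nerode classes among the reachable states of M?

Reachable states from the start: {S2,S3}. Unreachable: {S0,S1} — drop them.
P0 = {S2} | {S3}.
The partition is now stable with 2 blocks: {S2} | {S3}.

2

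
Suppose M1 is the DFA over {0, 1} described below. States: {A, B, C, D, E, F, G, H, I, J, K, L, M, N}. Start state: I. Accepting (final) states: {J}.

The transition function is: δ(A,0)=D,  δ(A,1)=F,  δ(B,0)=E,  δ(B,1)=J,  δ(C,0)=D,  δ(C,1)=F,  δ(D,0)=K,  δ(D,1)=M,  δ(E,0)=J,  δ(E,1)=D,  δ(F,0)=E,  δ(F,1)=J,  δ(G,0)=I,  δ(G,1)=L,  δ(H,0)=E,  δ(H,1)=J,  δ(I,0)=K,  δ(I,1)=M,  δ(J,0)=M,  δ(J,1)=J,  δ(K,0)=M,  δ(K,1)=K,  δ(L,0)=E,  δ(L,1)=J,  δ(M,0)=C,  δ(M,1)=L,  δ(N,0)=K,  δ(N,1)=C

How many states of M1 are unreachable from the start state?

5

BFS from I reaches {C, D, E, F, I, J, K, L, M}; the 5 state(s) A, B, G, H, N are never visited.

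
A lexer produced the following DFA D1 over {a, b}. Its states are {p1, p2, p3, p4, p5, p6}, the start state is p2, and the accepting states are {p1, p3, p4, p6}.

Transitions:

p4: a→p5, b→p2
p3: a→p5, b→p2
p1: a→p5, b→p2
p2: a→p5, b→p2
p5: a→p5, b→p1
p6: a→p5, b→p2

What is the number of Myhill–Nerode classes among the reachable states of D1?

3

Reachable states from the start: {p1,p2,p5}. Unreachable: {p3,p4,p6} — drop them.
Start with accepting vs non-accepting: {p1} | {p2,p5}.
Refine {p2,p5} on symbol b: members go to different blocks, giving {p2} and {p5}.
The partition is now stable with 3 blocks: {p1} | {p2} | {p5}.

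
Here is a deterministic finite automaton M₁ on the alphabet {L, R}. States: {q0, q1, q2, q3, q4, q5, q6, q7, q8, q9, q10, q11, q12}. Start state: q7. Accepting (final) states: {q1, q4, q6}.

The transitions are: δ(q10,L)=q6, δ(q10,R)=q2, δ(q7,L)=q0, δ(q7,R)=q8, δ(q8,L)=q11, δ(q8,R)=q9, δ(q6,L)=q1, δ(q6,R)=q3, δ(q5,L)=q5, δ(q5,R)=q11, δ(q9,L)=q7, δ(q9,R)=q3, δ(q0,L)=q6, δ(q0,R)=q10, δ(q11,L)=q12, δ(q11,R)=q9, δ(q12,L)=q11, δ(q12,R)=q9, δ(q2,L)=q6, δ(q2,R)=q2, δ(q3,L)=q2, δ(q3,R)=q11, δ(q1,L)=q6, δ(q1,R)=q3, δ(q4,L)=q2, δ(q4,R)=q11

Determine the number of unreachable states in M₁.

2

Starting at q7 and following transitions, the reachable set is {q0, q1, q2, q3, q6, q7, q8, q9, q10, q11, q12}. That leaves q4, q5 unreachable — 2 in total.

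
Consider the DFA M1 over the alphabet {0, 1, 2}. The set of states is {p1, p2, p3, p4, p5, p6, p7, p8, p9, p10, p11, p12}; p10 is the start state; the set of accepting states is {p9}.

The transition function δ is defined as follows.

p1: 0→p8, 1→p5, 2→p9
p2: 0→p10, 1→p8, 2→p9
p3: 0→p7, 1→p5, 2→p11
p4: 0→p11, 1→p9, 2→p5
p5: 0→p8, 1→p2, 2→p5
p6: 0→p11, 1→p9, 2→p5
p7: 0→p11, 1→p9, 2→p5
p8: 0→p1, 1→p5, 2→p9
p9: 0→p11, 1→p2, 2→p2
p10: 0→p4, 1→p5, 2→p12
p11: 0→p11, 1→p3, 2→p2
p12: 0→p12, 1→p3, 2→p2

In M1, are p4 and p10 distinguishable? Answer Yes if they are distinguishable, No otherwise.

Reachable states from the start: {p1,p2,p3,p4,p5,p7,p8,p9,p10,p11,p12}. Unreachable: {p6} — drop them.
Start with accepting vs non-accepting: {p9} | {p1,p2,p3,p4,p5,p7,p8,p10,p11,p12}.
Split {p1,p2,p3,p4,p5,p7,p8,p10,p11,p12} by δ(·,1) → {p1,p2,p3,p5,p8,p10,p11,p12} and {p4,p7}.
On input 0, block {p1,p2,p3,p5,p8,p10,p11,p12} splits into {p1,p2,p5,p8,p11,p12} and {p3,p10}.
Split {p1,p2,p5,p8,p11,p12} by δ(·,0) → {p1,p5,p8,p11,p12} and {p2}.
On input 1, block {p1,p5,p8,p11,p12} splits into {p1,p8} and {p11,p12} and {p5}.
Stable partition: {p9} | {p1,p8} | {p4,p7} | {p3,p10} | {p2} | {p11,p12} | {p5} — 7 equivalence classes.
p4 and p10 end up in different blocks, so they are distinguishable. For instance, the string '1' is accepted from only p4.

Yes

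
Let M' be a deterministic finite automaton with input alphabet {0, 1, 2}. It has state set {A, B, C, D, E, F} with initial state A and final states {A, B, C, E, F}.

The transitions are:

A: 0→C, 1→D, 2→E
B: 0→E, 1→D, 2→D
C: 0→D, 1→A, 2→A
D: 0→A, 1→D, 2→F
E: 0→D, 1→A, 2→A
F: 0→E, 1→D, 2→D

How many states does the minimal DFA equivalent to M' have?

4

First remove the unreachable states {B}; 5 states remain.
P0 = {A,C,E,F} | {D}.
Split {A,C,E,F} by δ(·,0) → {A,F} and {C,E}.
Refine {A,F} on symbol 2: members go to different blocks, giving {A} and {F}.
No further refinement is possible. Final partition (4 blocks): {A} | {D} | {C,E} | {F}.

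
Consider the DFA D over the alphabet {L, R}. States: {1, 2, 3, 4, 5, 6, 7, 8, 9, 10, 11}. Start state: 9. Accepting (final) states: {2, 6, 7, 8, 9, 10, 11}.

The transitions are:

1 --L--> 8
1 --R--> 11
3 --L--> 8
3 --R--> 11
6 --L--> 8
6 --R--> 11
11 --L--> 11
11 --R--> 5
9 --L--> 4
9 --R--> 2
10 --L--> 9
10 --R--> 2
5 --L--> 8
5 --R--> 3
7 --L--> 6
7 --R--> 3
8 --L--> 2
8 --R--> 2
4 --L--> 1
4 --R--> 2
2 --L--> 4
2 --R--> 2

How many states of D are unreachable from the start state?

No path from 9 leads to 6, 7, 10; the other 8 states are all reachable.

3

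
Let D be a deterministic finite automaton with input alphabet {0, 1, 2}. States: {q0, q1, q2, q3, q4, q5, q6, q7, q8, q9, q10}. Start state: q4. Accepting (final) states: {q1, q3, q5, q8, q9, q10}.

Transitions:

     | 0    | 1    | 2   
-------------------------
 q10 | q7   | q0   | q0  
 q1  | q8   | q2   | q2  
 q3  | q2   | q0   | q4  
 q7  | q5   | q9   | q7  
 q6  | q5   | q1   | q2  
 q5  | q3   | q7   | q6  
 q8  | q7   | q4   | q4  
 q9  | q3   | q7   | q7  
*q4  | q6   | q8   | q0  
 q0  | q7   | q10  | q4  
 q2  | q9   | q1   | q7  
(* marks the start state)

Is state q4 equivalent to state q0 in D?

Yes

Initial partition by acceptance: {q1,q3,q5,q8,q9,q10} | {q0,q2,q4,q6,q7}.
Refine {q1,q3,q5,q8,q9,q10} on symbol 0: members go to different blocks, giving {q1,q5,q9} and {q3,q8,q10}.
Split {q0,q2,q4,q6,q7} by δ(·,0) → {q2,q6,q7} and {q0,q4}.
No further refinement is possible. Final partition (4 blocks): {q1,q5,q9} | {q2,q6,q7} | {q3,q8,q10} | {q0,q4}.
q4 and q0 lie in the same block of the stable partition, so they are equivalent — no string distinguishes them.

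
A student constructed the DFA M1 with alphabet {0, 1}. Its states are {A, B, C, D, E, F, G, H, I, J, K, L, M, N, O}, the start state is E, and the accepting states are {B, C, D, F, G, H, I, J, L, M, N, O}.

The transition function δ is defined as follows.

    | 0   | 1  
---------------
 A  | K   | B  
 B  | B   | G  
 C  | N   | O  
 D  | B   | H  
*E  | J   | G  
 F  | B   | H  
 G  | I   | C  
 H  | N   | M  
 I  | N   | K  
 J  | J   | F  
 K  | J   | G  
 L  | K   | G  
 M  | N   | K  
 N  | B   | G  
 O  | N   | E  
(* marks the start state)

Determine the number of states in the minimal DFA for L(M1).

States {A,D,L} cannot be reached from the start state, so discard them.
Start with accepting vs non-accepting: {B,C,F,G,H,I,J,M,N,O} | {E,K}.
Refine {B,C,F,G,H,I,J,M,N,O} on symbol 1: members go to different blocks, giving {B,C,F,G,H,J,N} and {I,M,O}.
Refine {B,C,F,G,H,J,N} on symbol 0: members go to different blocks, giving {B,C,F,H,J,N} and {G}.
On input 1, block {B,C,F,H,J,N} splits into {B,N} and {C,H} and {F,J}.
On input 0, block {F,J} splits into {F} and {J}.
The partition is now stable with 7 blocks: {B,N} | {E,K} | {I,M,O} | {G} | {C,H} | {F} | {J}.

7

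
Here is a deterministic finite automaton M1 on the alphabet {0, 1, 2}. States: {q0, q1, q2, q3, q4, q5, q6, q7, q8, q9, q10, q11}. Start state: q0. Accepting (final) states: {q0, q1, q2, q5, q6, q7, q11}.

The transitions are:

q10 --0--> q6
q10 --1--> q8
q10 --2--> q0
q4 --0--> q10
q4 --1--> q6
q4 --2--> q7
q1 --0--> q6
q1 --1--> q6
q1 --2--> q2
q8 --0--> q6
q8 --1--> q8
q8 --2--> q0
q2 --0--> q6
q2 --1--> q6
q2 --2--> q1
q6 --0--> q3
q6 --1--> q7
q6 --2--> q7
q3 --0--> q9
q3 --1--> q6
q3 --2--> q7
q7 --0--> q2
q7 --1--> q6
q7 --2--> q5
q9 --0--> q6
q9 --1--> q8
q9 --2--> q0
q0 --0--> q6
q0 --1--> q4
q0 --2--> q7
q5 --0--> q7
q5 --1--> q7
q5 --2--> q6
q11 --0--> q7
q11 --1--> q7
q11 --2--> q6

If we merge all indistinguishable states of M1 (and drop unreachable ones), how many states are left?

First remove the unreachable states {q11}; 11 states remain.
P0 = {q0,q1,q2,q5,q6,q7} | {q3,q4,q8,q9,q10}.
Split {q0,q1,q2,q5,q6,q7} by δ(·,0) → {q0,q1,q2,q5,q7} and {q6}.
On input 0, block {q0,q1,q2,q5,q7} splits into {q0,q1,q2} and {q5,q7}.
On input 1, block {q0,q1,q2} splits into {q1,q2} and {q0}.
Split {q3,q4,q8,q9,q10} by δ(·,0) → {q8,q9,q10} and {q3,q4}.
On input 0, block {q5,q7} splits into {q5} and {q7}.
The partition is now stable with 7 blocks: {q1,q2} | {q8,q9,q10} | {q6} | {q5} | {q0} | {q3,q4} | {q7}.

7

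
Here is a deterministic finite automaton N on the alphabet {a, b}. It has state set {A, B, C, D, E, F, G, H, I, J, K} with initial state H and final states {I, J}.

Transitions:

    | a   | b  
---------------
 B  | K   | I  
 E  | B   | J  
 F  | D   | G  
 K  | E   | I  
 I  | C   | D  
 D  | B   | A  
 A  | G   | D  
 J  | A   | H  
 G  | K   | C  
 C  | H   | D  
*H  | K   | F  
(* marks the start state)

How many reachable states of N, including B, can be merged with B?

3

Initial partition by acceptance: {I,J} | {A,B,C,D,E,F,G,H,K}.
Split {A,B,C,D,E,F,G,H,K} by δ(·,b) → {A,C,D,F,G,H} and {B,E,K}.
Refine {A,C,D,F,G,H} on symbol a: members go to different blocks, giving {A,C,F} and {D,G,H}.
No further refinement is possible. Final partition (4 blocks): {I,J} | {A,C,F} | {B,E,K} | {D,G,H}.
State B belongs to the block {B,E,K}, which has 3 states.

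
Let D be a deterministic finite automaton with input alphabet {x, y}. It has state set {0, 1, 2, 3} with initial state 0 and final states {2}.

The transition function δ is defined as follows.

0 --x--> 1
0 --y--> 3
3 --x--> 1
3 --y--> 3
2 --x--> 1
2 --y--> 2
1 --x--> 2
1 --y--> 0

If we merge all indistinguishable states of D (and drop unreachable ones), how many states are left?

3

All states are reachable from the start state.
Start with accepting vs non-accepting: {2} | {0,1,3}.
Refine {0,1,3} on symbol x: members go to different blocks, giving {0,3} and {1}.
Stable partition: {2} | {0,3} | {1} — 3 equivalence classes.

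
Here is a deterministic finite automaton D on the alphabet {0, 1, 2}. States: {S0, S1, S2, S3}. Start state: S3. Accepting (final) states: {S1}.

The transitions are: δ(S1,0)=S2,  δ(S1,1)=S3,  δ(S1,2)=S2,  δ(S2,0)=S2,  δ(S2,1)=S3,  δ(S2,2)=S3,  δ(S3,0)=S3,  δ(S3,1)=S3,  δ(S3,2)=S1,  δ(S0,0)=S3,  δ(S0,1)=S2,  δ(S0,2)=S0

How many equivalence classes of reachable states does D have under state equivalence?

States {S0} cannot be reached from the start state, so discard them.
Initial partition by acceptance: {S1} | {S2,S3}.
On input 2, block {S2,S3} splits into {S2} and {S3}.
No further refinement is possible. Final partition (3 blocks): {S1} | {S2} | {S3}.

3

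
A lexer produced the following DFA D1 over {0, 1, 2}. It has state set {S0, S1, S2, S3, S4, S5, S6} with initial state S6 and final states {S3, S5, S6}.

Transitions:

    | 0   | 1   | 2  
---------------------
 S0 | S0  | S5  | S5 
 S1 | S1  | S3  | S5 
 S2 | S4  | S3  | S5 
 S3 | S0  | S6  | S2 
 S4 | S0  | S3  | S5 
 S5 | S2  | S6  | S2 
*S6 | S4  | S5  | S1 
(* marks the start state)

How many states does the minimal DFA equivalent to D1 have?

2

Initial partition by acceptance: {S3,S5,S6} | {S0,S1,S2,S4}.
The partition is now stable with 2 blocks: {S3,S5,S6} | {S0,S1,S2,S4}.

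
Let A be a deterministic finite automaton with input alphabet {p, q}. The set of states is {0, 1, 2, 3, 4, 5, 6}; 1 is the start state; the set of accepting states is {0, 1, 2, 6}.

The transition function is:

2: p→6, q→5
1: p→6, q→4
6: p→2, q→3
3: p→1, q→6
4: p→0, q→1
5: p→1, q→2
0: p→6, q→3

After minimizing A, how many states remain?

2

P0 = {0,1,2,6} | {3,4,5}.
No further refinement is possible. Final partition (2 blocks): {0,1,2,6} | {3,4,5}.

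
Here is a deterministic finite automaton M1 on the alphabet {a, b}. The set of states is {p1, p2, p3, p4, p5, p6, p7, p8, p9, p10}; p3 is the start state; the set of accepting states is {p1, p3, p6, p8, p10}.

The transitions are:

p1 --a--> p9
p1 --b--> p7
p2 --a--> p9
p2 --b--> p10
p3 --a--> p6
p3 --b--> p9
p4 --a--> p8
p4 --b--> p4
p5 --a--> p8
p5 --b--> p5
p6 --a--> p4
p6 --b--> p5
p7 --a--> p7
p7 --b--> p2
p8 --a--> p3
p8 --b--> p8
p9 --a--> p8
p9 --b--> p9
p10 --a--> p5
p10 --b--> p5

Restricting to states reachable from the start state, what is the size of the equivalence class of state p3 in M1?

Reachable states from the start: {p3,p4,p5,p6,p8,p9}. Unreachable: {p1,p2,p7,p10} — drop them.
Initial partition by acceptance: {p3,p6,p8} | {p4,p5,p9}.
On input a, block {p3,p6,p8} splits into {p3,p8} and {p6}.
Split {p3,p8} by δ(·,a) → {p3} and {p8}.
The partition is now stable with 4 blocks: {p3} | {p4,p5,p9} | {p6} | {p8}.
State p3 belongs to the block {p3}, which has 1 states.

1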